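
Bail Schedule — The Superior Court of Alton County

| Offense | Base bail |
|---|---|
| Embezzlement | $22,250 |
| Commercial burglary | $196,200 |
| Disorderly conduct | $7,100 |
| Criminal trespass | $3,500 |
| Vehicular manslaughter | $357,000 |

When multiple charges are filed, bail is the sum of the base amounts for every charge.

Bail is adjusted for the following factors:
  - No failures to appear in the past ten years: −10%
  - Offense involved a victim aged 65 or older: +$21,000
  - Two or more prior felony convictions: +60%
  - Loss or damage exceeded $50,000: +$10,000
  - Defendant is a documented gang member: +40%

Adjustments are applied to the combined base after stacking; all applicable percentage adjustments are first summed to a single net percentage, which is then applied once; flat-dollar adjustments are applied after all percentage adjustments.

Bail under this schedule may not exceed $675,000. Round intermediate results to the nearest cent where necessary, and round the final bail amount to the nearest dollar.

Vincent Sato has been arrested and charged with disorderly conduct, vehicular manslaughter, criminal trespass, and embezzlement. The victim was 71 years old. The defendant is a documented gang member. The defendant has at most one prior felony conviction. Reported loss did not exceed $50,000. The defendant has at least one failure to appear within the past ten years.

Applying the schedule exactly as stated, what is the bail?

$566,790

Base amounts from the schedule: disorderly conduct $7,100; vehicular manslaughter $357,000; criminal trespass $3,500; embezzlement $22,250.
Stacking rule: sum of all bases. $7,100 + $357,000 + $3,500 + $22,250 = $389,850.
Defendant is a documented gang member (+40%): $389,850 × 1.4 = $545,790.
Offense involved a victim aged 65 or older (+$21,000 flat): $545,790 + $21,000 = $566,790.
$566,790 is within the $675,000 maximum.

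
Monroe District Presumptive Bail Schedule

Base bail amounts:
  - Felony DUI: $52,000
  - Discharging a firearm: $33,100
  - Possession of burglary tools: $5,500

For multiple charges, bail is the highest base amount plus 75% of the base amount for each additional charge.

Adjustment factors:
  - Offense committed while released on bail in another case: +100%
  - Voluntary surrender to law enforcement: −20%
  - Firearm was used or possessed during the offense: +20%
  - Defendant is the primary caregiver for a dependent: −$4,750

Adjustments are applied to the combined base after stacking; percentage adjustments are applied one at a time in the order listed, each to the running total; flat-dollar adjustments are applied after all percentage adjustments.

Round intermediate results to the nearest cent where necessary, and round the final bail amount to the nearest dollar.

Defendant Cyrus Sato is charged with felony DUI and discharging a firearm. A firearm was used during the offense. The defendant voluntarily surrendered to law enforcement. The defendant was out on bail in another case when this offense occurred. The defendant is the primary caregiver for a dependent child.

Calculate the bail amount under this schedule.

$142,754

Base amounts from the schedule: felony DUI $52,000; discharging a firearm $33,100.
Stacking rule: highest base plus 75% of each additional charge. Highest is felony DUI at $52,000. Additional: $33,100 × 75% = $24,825. Combined base = $52,000 + $24,825 = $76,825.
Offense committed while released on bail in another case (+100%): $76,825 × 2 = $153,650.
Voluntary surrender to law enforcement (−20%): $153,650 × 0.8 = $122,920.
Firearm was used or possessed during the offense (+20%): $122,920 × 1.2 = $147,504.
Defendant is the primary caregiver for a dependent (−$4,750 flat): $147,504 − $4,750 = $142,754.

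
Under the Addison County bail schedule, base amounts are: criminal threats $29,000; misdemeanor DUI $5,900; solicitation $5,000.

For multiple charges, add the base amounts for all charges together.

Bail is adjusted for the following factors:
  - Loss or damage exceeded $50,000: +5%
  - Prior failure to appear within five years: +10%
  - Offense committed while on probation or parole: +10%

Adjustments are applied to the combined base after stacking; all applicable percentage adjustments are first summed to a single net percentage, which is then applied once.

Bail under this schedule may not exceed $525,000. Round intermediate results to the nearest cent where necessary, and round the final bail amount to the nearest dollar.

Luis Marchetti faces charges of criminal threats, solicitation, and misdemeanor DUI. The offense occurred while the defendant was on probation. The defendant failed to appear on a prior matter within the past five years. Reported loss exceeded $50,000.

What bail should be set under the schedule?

Base amounts from the schedule: criminal threats $29,000; solicitation $5,000; misdemeanor DUI $5,900.
Stacking rule: sum of all bases. $29,000 + $5,000 + $5,900 = $39,900.
Net percentage adjustment: +5% +10% +10% = +25%. $39,900 × 1.25 = $49,875.
$49,875 is within the $525,000 maximum.

$49,875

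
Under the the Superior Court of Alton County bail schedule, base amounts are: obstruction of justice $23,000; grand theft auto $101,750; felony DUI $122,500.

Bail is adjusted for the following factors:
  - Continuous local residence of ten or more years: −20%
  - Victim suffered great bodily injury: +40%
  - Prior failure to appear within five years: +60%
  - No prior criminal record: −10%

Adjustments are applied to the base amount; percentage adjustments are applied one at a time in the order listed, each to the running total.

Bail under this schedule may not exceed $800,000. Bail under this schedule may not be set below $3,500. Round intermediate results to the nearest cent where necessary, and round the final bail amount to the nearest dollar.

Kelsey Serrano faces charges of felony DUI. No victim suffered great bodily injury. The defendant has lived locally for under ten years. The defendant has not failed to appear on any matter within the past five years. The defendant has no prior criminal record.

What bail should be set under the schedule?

Base amounts from the schedule: felony DUI $122,500.
Single charge. Combined base = $122,500.
No prior criminal record (−10%): $122,500 × 0.9 = $110,250.
$110,250 is within the $800,000 maximum.
$110,250 is at or above the $3,500 minimum.

$110,250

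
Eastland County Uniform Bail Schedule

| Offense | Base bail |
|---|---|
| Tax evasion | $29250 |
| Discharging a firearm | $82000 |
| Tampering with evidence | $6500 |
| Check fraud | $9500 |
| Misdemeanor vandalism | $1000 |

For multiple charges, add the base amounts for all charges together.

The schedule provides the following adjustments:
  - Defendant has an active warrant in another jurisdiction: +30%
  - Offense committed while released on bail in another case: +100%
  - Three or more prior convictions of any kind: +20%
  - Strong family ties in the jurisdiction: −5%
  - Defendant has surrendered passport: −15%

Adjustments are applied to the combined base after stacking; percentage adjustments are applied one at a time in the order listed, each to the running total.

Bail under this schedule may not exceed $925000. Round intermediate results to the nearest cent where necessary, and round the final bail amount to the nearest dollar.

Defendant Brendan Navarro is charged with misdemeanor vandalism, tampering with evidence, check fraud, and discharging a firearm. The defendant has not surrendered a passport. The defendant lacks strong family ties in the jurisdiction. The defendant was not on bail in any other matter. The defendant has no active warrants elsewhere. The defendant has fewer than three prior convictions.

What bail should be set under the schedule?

$99000

Base amounts from the schedule: misdemeanor vandalism $1000; tampering with evidence $6500; check fraud $9500; discharging a firearm $82000.
Stacking rule: sum of all bases. $1000 + $6500 + $9500 + $82000 = $99000.
No adjustment factors apply to this defendant.
$99000 is within the $925000 maximum.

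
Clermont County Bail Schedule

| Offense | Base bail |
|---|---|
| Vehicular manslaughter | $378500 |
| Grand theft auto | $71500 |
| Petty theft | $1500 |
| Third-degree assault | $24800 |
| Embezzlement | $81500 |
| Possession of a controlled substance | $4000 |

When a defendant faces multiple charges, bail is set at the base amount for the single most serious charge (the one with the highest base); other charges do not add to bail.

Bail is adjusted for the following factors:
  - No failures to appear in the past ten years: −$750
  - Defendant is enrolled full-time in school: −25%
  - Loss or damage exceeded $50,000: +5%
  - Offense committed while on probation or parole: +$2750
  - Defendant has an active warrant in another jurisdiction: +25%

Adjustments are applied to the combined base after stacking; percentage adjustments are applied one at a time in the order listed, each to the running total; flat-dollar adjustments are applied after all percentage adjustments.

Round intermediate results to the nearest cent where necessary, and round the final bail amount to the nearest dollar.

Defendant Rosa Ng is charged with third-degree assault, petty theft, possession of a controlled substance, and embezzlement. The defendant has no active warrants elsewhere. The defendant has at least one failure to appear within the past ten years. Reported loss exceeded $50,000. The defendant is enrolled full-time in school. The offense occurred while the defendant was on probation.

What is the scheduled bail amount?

$66931

Base amounts from the schedule: third-degree assault $24800; petty theft $1500; possession of a controlled substance $4000; embezzlement $81500.
Stacking rule: use the highest base only. Highest is embezzlement at $81500. Combined base = $81500.
Defendant is enrolled full-time in school (−25%): $81500 × 0.75 = $61125.
Loss or damage exceeded $50,000 (+5%): $61125 × 1.05 = $64181.25.
Offense committed while on probation or parole (+$2750 flat): $64181.25 + $2750 = $66931.25.
Rounded to the nearest dollar: $66931.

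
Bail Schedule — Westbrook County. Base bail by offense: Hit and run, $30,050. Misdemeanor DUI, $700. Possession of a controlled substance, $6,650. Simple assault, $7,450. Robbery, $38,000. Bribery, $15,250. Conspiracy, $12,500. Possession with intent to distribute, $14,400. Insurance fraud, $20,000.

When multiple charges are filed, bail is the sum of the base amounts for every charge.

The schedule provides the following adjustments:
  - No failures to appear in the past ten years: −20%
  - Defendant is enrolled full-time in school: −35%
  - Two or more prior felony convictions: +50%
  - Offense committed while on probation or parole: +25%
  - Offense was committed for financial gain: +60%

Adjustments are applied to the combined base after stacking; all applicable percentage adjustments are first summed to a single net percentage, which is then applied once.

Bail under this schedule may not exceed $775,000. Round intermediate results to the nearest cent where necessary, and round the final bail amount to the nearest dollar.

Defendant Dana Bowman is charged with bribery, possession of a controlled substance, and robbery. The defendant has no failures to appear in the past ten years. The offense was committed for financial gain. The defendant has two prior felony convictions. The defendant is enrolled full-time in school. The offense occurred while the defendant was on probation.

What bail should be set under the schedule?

$107,820

Base amounts from the schedule: bribery $15,250; possession of a controlled substance $6,650; robbery $38,000.
Stacking rule: sum of all bases. $15,250 + $6,650 + $38,000 = $59,900.
Net percentage adjustment: −20% −35% +50% +25% +60% = +80%. $59,900 × 1.8 = $107,820.
$107,820 is within the $775,000 maximum.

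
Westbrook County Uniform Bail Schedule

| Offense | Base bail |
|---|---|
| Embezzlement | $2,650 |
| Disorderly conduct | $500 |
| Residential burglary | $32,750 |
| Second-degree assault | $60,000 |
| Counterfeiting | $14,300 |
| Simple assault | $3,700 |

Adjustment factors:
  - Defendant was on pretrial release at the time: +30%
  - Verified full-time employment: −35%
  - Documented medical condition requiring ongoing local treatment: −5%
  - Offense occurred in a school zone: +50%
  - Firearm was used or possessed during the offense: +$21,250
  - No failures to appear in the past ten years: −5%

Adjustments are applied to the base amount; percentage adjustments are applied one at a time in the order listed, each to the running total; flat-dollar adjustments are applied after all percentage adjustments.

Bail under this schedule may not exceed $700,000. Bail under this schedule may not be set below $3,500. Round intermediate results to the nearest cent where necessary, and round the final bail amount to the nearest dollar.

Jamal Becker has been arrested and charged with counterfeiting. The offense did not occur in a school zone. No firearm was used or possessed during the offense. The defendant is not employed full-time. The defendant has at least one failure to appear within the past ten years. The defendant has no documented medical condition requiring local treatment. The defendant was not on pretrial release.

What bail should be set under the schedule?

Base amounts from the schedule: counterfeiting $14,300.
Single charge. Combined base = $14,300.
No adjustment factors apply to this defendant.
$14,300 is within the $700,000 maximum.
$14,300 is at or above the $3,500 minimum.

$14,300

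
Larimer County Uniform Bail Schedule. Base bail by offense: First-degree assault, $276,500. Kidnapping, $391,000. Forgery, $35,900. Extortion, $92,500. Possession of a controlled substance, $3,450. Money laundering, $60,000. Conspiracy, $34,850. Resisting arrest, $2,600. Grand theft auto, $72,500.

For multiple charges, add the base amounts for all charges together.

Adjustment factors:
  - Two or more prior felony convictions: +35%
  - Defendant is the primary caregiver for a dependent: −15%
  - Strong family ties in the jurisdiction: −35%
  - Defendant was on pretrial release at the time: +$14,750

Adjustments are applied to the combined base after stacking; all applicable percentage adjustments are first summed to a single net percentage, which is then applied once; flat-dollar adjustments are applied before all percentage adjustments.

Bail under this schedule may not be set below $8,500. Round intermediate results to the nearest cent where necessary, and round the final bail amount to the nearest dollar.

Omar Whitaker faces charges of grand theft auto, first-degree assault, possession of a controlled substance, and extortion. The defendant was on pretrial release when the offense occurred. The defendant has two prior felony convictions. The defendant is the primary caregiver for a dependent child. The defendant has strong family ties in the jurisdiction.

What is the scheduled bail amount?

$390,745

Base amounts from the schedule: grand theft auto $72,500; first-degree assault $276,500; possession of a controlled substance $3,450; extortion $92,500.
Stacking rule: sum of all bases. $72,500 + $276,500 + $3,450 + $92,500 = $444,950.
Defendant was on pretrial release at the time (+$14,750 flat): $444,950 + $14,750 = $459,700.
Net percentage adjustment: +35% −15% −35% = −15%. $459,700 × 0.85 = $390,745.
$390,745 is at or above the $8,500 minimum.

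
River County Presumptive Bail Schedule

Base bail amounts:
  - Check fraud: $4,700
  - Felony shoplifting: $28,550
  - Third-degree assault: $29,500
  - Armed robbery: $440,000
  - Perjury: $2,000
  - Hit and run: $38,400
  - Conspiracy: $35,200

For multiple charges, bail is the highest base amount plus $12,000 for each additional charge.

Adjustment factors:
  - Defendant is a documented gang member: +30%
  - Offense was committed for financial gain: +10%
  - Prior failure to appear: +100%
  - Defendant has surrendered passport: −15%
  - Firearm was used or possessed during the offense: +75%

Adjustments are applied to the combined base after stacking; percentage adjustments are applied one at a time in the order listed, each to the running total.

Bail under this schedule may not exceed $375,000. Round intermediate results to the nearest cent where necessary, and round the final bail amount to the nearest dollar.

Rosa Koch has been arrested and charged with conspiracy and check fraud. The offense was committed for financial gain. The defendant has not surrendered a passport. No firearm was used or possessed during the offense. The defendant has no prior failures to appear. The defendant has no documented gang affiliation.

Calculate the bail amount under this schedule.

Base amounts from the schedule: conspiracy $35,200; check fraud $4,700.
Stacking rule: highest base plus $12,000 per additional charge. Highest is conspiracy at $35,200; 1 additional charge → +$12,000. Combined base = $47,200.
Offense was committed for financial gain (+10%): $47,200 × 1.1 = $51,920.
$51,920 is within the $375,000 maximum.

$51,920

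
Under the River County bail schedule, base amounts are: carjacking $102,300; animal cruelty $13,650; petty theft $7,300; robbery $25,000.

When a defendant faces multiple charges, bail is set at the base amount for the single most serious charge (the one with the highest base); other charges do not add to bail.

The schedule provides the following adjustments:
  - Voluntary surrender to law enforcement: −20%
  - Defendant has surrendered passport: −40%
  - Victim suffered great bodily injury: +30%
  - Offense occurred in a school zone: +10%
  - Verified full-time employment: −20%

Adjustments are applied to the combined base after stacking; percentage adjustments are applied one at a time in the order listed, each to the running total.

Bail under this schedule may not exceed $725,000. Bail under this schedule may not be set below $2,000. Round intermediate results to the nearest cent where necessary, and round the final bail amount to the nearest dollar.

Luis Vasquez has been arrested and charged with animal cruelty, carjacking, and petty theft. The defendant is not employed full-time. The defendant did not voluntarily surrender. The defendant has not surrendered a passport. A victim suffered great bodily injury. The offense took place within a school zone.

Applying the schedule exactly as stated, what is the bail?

Base amounts from the schedule: animal cruelty $13,650; carjacking $102,300; petty theft $7,300.
Stacking rule: use the highest base only. Highest is carjacking at $102,300. Combined base = $102,300.
Victim suffered great bodily injury (+30%): $102,300 × 1.3 = $132,990.
Offense occurred in a school zone (+10%): $132,990 × 1.1 = $146,289.
$146,289 is within the $725,000 maximum.
$146,289 is at or above the $2,000 minimum.

$146,289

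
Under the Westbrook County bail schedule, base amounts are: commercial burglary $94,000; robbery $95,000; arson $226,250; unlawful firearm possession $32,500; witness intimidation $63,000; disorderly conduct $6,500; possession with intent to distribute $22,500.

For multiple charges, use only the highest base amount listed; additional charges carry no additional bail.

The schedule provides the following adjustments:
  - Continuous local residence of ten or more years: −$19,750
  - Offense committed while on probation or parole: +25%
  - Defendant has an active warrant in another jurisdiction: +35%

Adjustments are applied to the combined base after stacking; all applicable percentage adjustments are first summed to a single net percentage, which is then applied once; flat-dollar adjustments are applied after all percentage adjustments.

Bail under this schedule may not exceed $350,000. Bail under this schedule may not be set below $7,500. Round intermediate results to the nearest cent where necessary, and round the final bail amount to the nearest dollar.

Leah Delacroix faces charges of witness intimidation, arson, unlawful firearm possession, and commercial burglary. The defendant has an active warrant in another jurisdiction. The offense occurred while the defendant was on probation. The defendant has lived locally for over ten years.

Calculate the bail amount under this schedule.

$342,250

Base amounts from the schedule: witness intimidation $63,000; arson $226,250; unlawful firearm possession $32,500; commercial burglary $94,000.
Stacking rule: use the highest base only. Highest is arson at $226,250. Combined base = $226,250.
Net percentage adjustment: +25% +35% = +60%. $226,250 × 1.6 = $362,000.
Continuous local residence of ten or more years (−$19,750 flat): $362,000 − $19,750 = $342,250.
$342,250 is within the $350,000 maximum.
$342,250 is at or above the $7,500 minimum.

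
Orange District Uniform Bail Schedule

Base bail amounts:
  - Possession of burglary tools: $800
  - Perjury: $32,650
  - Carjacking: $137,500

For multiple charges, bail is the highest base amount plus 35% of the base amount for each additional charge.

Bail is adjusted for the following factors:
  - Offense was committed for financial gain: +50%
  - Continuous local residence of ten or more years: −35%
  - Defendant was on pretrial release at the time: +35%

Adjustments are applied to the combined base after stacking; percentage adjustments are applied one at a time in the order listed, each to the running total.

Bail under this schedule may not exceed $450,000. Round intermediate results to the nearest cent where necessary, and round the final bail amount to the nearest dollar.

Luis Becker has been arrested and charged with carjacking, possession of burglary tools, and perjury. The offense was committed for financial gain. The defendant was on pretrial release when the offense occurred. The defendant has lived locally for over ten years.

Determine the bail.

$196,394

Base amounts from the schedule: carjacking $137,500; possession of burglary tools $800; perjury $32,650.
Stacking rule: highest base plus 35% of each additional charge. Highest is carjacking at $137,500. Additional: $800 × 35% = $280; $32,650 × 35% = $11,427.50. Combined base = $137,500 + $11,707.50 = $149,207.50.
Offense was committed for financial gain (+50%): $149,207.50 × 1.5 = $223,811.25.
Continuous local residence of ten or more years (−35%): $223,811.25 × 0.65 = $145,477.31.
Defendant was on pretrial release at the time (+35%): $145,477.31 × 1.35 = $196,394.37.
$196,394.37 is within the $450,000 maximum.
Rounded to the nearest dollar: $196,394.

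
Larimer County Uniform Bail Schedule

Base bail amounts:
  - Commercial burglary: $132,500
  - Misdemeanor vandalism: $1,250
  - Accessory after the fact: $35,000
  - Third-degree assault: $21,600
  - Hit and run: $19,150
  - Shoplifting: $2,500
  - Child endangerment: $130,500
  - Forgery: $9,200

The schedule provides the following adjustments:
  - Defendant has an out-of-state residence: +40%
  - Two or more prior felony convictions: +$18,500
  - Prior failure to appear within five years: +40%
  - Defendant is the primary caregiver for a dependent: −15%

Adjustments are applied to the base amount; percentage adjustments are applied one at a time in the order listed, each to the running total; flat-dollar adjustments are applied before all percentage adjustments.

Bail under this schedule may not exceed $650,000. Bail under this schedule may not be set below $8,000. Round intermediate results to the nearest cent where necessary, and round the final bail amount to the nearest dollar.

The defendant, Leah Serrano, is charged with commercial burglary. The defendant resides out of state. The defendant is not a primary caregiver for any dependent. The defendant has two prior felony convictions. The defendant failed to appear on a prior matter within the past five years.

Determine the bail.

$295,960

Base amounts from the schedule: commercial burglary $132,500.
Single charge. Combined base = $132,500.
Two or more prior felony convictions (+$18,500 flat): $132,500 + $18,500 = $151,000.
Defendant has an out-of-state residence (+40%): $151,000 × 1.4 = $211,400.
Prior failure to appear within five years (+40%): $211,400 × 1.4 = $295,960.
$295,960 is within the $650,000 maximum.
$295,960 is at or above the $8,000 minimum.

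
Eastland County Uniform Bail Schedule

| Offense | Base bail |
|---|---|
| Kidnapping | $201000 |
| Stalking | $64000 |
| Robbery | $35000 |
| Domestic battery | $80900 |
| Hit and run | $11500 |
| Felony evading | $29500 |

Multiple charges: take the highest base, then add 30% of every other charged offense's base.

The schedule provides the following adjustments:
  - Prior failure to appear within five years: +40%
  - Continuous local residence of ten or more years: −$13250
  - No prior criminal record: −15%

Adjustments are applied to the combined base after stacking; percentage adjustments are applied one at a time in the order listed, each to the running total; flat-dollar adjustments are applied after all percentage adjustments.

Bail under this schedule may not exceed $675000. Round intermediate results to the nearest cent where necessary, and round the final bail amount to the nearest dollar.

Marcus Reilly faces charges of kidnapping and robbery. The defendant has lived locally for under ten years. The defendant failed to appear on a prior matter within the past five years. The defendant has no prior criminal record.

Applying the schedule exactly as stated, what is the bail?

Base amounts from the schedule: kidnapping $201000; robbery $35000.
Stacking rule: highest base plus 30% of each additional charge. Highest is kidnapping at $201000. Additional: $35000 × 30% = $10500. Combined base = $201000 + $10500 = $211500.
Prior failure to appear within five years (+40%): $211500 × 1.4 = $296100.
No prior criminal record (−15%): $296100 × 0.85 = $251685.
$251685 is within the $675000 maximum.

$251685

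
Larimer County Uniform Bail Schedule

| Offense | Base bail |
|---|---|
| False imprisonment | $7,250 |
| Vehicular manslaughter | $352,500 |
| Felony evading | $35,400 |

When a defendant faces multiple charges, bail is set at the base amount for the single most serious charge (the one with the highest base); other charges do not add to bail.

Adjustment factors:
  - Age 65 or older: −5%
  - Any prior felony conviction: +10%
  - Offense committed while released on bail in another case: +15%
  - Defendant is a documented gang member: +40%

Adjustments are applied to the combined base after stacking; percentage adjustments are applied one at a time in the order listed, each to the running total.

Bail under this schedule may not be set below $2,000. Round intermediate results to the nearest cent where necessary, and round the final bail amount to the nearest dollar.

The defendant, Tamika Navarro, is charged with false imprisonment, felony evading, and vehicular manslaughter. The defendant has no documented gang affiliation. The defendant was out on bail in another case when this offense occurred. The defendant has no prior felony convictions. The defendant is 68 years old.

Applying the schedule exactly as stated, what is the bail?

Base amounts from the schedule: false imprisonment $7,250; felony evading $35,400; vehicular manslaughter $352,500.
Stacking rule: use the highest base only. Highest is vehicular manslaughter at $352,500. Combined base = $352,500.
Age 65 or older (−5%): $352,500 × 0.95 = $334,875.
Offense committed while released on bail in another case (+15%): $334,875 × 1.15 = $385,106.25.
$385,106.25 is at or above the $2,000 minimum.
Rounded to the nearest dollar: $385,106.

$385,106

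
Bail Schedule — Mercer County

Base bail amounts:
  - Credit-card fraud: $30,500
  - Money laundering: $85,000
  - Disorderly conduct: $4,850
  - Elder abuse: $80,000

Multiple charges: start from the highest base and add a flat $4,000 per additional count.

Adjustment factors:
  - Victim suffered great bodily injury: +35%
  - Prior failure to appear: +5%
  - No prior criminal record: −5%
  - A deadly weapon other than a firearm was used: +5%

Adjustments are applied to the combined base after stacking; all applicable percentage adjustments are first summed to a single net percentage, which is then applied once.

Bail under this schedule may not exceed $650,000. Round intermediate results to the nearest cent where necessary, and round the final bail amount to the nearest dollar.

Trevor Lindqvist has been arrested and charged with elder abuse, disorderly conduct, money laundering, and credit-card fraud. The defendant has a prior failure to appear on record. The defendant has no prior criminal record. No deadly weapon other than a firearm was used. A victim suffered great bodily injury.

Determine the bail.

Base amounts from the schedule: elder abuse $80,000; disorderly conduct $4,850; money laundering $85,000; credit-card fraud $30,500.
Stacking rule: highest base plus $4,000 per additional charge. Highest is money laundering at $85,000; 3 additional charges → +$12,000. Combined base = $97,000.
Net percentage adjustment: +35% +5% −5% = +35%. $97,000 × 1.35 = $130,950.
$130,950 is within the $650,000 maximum.

$130,950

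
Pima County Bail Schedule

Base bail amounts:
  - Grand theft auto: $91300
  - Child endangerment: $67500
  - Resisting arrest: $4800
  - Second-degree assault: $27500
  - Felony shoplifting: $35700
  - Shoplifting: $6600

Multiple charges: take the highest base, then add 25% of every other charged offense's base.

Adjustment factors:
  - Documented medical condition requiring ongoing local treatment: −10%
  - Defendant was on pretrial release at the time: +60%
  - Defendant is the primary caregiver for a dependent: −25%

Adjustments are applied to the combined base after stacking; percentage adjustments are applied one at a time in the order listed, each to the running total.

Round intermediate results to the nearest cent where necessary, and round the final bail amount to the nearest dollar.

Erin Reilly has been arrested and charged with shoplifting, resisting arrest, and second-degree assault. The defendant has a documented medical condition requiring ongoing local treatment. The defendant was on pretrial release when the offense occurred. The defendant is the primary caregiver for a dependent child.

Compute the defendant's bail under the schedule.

Base amounts from the schedule: shoplifting $6600; resisting arrest $4800; second-degree assault $27500.
Stacking rule: highest base plus 25% of each additional charge. Highest is second-degree assault at $27500. Additional: $6600 × 25% = $1650; $4800 × 25% = $1200. Combined base = $27500 + $2850 = $30350.
Documented medical condition requiring ongoing local treatment (−10%): $30350 × 0.9 = $27315.
Defendant was on pretrial release at the time (+60%): $27315 × 1.6 = $43704.
Defendant is the primary caregiver for a dependent (−25%): $43704 × 0.75 = $32778.

$32778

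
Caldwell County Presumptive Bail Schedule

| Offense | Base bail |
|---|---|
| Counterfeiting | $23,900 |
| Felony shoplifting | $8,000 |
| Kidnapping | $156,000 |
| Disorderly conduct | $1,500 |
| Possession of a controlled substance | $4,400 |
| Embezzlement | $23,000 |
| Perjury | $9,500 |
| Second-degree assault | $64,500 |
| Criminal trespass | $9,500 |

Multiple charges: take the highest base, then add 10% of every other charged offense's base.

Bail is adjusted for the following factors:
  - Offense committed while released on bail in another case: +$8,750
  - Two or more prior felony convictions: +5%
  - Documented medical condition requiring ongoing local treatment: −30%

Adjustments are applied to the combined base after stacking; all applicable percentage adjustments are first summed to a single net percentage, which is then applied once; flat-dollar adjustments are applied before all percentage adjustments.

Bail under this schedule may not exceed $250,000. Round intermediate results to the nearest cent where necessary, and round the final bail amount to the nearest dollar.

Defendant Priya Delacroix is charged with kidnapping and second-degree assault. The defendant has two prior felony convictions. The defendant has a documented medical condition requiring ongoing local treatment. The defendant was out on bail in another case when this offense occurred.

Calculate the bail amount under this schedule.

$128,400

Base amounts from the schedule: kidnapping $156,000; second-degree assault $64,500.
Stacking rule: highest base plus 10% of each additional charge. Highest is kidnapping at $156,000. Additional: $64,500 × 10% = $6,450. Combined base = $156,000 + $6,450 = $162,450.
Offense committed while released on bail in another case (+$8,750 flat): $162,450 + $8,750 = $171,200.
Net percentage adjustment: +5% −30% = −25%. $171,200 × 0.75 = $128,400.
$128,400 is within the $250,000 maximum.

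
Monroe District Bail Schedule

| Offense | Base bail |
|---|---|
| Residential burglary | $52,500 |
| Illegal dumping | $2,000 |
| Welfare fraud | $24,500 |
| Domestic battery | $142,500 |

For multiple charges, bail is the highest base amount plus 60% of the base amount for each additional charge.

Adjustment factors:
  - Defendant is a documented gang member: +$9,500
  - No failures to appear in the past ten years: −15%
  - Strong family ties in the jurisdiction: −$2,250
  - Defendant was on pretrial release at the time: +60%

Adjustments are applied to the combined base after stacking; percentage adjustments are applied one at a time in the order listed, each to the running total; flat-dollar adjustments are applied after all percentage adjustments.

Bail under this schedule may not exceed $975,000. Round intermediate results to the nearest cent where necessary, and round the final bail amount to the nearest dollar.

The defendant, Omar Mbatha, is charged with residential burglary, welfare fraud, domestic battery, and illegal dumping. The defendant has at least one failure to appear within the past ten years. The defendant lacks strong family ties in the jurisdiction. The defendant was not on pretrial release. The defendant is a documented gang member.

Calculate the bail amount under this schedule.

$199,400

Base amounts from the schedule: residential burglary $52,500; welfare fraud $24,500; domestic battery $142,500; illegal dumping $2,000.
Stacking rule: highest base plus 60% of each additional charge. Highest is domestic battery at $142,500. Additional: $52,500 × 60% = $31,500; $24,500 × 60% = $14,700; $2,000 × 60% = $1,200. Combined base = $142,500 + $47,400 = $189,900.
Defendant is a documented gang member (+$9,500 flat): $189,900 + $9,500 = $199,400.
$199,400 is within the $975,000 maximum.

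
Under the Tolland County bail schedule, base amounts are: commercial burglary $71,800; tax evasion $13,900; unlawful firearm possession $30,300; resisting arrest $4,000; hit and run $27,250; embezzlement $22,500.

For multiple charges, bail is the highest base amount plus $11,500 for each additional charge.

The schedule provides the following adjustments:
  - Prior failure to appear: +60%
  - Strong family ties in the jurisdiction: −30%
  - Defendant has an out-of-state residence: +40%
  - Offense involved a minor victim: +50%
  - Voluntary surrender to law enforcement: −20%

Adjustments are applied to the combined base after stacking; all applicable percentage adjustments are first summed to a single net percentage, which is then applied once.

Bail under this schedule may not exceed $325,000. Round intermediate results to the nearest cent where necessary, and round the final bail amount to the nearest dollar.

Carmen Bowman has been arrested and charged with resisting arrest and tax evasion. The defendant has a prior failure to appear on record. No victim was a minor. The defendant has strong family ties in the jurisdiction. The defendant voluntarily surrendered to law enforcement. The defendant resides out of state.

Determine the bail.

$38,100

Base amounts from the schedule: resisting arrest $4,000; tax evasion $13,900.
Stacking rule: highest base plus $11,500 per additional charge. Highest is tax evasion at $13,900; 1 additional charge → +$11,500. Combined base = $25,400.
Net percentage adjustment: +60% −30% +40% −20% = +50%. $25,400 × 1.5 = $38,100.
$38,100 is within the $325,000 maximum.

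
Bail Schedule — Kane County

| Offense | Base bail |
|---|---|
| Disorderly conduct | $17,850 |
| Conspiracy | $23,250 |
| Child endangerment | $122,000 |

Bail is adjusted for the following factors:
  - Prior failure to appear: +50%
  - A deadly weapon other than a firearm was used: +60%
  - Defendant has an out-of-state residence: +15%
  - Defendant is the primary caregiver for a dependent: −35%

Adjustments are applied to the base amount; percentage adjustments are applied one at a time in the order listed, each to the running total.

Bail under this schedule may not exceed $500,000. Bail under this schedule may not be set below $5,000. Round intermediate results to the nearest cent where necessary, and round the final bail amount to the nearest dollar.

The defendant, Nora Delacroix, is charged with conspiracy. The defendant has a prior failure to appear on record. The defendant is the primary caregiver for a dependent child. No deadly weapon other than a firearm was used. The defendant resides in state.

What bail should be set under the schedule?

Base amounts from the schedule: conspiracy $23,250.
Single charge. Combined base = $23,250.
Prior failure to appear (+50%): $23,250 × 1.5 = $34,875.
Defendant is the primary caregiver for a dependent (−35%): $34,875 × 0.65 = $22,668.75.
$22,668.75 is within the $500,000 maximum.
$22,668.75 is at or above the $5,000 minimum.
Rounded to the nearest dollar: $22,669.

$22,669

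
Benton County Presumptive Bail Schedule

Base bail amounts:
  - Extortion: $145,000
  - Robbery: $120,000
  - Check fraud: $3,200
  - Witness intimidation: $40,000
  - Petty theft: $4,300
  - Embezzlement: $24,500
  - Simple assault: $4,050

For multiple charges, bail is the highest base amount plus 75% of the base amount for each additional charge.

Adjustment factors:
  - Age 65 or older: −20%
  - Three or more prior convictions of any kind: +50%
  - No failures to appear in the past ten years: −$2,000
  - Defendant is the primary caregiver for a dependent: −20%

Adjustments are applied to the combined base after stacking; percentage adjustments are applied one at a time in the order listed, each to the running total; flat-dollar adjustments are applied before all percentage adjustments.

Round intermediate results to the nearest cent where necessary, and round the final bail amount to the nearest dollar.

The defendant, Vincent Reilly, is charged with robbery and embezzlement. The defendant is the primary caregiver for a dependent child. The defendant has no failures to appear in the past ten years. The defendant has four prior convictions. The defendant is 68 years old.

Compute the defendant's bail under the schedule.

$130,920

Base amounts from the schedule: robbery $120,000; embezzlement $24,500.
Stacking rule: highest base plus 75% of each additional charge. Highest is robbery at $120,000. Additional: $24,500 × 75% = $18,375. Combined base = $120,000 + $18,375 = $138,375.
No failures to appear in the past ten years (−$2,000 flat): $138,375 − $2,000 = $136,375.
Age 65 or older (−20%): $136,375 × 0.8 = $109,100.
Three or more prior convictions of any kind (+50%): $109,100 × 1.5 = $163,650.
Defendant is the primary caregiver for a dependent (−20%): $163,650 × 0.8 = $130,920.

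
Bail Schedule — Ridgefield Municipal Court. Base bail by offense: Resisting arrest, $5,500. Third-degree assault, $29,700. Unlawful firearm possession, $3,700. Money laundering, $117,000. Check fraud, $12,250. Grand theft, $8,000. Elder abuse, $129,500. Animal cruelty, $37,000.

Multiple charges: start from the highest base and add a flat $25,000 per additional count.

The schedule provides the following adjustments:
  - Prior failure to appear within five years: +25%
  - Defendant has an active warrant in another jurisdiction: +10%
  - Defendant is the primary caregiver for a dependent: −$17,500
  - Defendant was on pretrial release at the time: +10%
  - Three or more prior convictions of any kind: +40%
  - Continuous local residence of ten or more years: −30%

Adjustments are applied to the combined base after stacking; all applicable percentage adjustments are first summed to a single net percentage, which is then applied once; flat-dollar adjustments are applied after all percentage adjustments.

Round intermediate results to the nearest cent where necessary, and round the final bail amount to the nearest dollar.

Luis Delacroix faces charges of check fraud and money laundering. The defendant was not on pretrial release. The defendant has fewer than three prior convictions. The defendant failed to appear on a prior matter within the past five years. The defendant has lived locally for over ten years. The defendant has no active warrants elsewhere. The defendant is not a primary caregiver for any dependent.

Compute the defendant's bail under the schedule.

$134,900

Base amounts from the schedule: check fraud $12,250; money laundering $117,000.
Stacking rule: highest base plus $25,000 per additional charge. Highest is money laundering at $117,000; 1 additional charge → +$25,000. Combined base = $142,000.
Net percentage adjustment: +25% −30% = −5%. $142,000 × 0.95 = $134,900.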